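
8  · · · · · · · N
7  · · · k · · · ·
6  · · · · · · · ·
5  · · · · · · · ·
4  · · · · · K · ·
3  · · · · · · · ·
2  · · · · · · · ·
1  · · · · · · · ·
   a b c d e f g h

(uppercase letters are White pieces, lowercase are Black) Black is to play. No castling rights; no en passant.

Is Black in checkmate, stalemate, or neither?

Black to move; black king on d7.
In check: no.
Legal moves for Black: Ke8, Kd8, Kc8, Ke7, Kc7, Ke6, Kd6, Kc6.
Black has 8 legal moves and is not in check → neither.

neither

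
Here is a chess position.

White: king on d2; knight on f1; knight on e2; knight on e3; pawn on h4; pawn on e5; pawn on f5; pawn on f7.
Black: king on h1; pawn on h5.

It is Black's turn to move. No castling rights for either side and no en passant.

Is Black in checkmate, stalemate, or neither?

Black to move; black king on h1.
In check: no.
King squares — g1: attacked by Ne2; g2: attacked by Ne3; h2: attacked by Nf1.
Legal moves for Black: none.
Not in check and no legal moves → stalemate.

stalemate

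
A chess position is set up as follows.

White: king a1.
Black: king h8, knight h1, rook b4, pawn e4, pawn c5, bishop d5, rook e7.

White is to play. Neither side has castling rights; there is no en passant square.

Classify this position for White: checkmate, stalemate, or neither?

stalemate

White to move; white king on a1.
In check: no.
King squares — b1: attacked by Rb4; a2: attacked by Bd5; b2: attacked by Rb4.
Legal moves for White: none.
Not in check and no legal moves → stalemate.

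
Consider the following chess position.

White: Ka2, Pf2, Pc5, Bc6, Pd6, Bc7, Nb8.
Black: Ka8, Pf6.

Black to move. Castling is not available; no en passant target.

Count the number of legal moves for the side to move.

1

Black to move; king on a8.
In check: yes, from the white bishop on c6.
Legal moves: Ka7.
Count: 1.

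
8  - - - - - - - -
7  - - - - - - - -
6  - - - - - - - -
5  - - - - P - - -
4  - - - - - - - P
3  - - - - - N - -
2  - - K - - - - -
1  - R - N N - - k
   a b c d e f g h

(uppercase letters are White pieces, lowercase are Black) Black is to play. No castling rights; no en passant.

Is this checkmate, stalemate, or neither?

stalemate

Black to move; black king on h1.
In check: no.
King squares — g1: attacked by Nf3; g2: attacked by Ne1; h2: attacked by Nf3.
Legal moves for Black: none.
Not in check and no legal moves → stalemate.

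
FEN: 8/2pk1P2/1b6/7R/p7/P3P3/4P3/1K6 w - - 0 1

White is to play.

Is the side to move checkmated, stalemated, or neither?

neither

White to move; white king on b1.
In check: no.
Legal moves for White include: Rh8, Rh7, Rh6, Rg5, Rf5, Re5, Rd5+, Rc5, Rb5, Ra5, Rh4, Rh3, Rh2, Rh1, Kc2, Kb2, Ka2, Kc1, ... (list truncated; more exist).
White has legal moves and is not in check → neither.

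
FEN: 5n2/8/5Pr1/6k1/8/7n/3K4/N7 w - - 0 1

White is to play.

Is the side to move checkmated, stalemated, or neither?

White to move; white king on d2.
In check: no.
Legal moves for White: Ke3, Kd3, Kc3, Ke2, Kc2, Ke1, Kd1, Kc1, Nb3, Nc2, f7.
White has 11 legal moves and is not in check → neither.

neither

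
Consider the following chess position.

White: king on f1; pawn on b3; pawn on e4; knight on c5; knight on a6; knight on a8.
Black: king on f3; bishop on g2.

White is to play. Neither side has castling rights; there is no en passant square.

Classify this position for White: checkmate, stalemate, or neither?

neither

White to move; white king on f1.
In check: yes, from the black bishop on g2.
King squares — e1: available; g1: available; e2: attacked by Kf3; f2: attacked by Kf3; g2: attacked by Kf3.
Legal moves for White: Kg1, Ke1.
White is in check but has 2 legal moves → neither.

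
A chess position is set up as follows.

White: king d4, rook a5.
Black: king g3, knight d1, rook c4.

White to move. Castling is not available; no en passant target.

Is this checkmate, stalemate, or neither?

White to move; white king on d4.
In check: yes, from the black rook on c4.
King squares — c3: attacked by Nd1; d3: available; e3: attacked by Nd1; c4: available; e4: attacked by Rc4; c5: attacked by Rc4; d5: available; e5: available.
Legal moves for White: Ke5, Kd5, Kxc4, Kd3.
White is in check but has 4 legal moves → neither.

neither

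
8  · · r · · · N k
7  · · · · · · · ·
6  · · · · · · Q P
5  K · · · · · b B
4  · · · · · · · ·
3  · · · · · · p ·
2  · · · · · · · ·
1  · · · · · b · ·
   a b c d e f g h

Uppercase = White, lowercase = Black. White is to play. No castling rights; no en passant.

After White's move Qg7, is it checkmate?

After Qg7: black king on h8; in check: yes, from the white queen on g7.
King squares — g7: attacked by Ph6; h7: attacked by Qg7; g8: attacked by Qg7.
Black has no legal moves → checkmate.

yes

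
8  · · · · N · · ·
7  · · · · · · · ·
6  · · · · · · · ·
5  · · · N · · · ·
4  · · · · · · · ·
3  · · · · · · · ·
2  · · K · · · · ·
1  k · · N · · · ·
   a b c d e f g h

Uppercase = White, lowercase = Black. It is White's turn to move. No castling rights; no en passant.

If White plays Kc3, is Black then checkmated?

After Kc3: black king on a1; in check: no.
Black is not in check, so this cannot be checkmate.

no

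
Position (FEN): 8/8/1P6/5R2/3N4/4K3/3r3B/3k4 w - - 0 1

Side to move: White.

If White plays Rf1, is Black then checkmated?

yes

After Rf1: black king on d1; in check: yes, from the white rook on f1.
King squares — c1: attacked by Rf1; e1: attacked by Rf1; c2: attacked by Nd4; d2: own rook; e2: attacked by Ke3.
Black has no legal moves → checkmate.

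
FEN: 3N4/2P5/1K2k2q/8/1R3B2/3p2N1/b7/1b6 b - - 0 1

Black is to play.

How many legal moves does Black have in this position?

4

Black to move; king on e6.
In check: yes, from the white knight on d8.
Legal moves: Ke7+, Kd7+, Kf6, Kd5+.
Count: 4.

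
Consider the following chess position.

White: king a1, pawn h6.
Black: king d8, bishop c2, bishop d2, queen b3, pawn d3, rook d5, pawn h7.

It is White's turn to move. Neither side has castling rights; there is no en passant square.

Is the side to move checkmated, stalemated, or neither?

stalemate

White to move; white king on a1.
In check: no.
King squares — b1: attacked by Bc2; a2: attacked by Qb3; b2: attacked by Qb3.
Legal moves for White: none.
Not in check and no legal moves → stalemate.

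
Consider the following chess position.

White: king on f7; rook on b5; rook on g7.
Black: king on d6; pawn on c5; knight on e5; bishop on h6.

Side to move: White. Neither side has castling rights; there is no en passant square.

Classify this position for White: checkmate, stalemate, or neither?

neither

White to move; white king on f7.
In check: yes, from the black knight on e5.
King squares — e6: attacked by Kd6; f6: available; g6: attacked by Ne5; e7: attacked by Kd6; g7: own rook; e8: available; f8: available; g8: available.
Legal moves for White: Kg8, Kf8, Ke8, Kf6.
White is in check but has 4 legal moves → neither.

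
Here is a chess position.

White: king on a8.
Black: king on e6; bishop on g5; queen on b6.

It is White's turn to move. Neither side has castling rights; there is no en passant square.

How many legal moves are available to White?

0

White to move; king on a8.
In check: no.
Legal moves: none.
Count: 0.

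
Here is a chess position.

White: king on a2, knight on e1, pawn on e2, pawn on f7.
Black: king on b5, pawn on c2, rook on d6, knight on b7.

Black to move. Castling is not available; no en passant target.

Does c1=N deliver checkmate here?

no

After c1=N: white king on a2; in check: yes, from the black knight on c1.
White has 4 legal replies: Ka3, Kb2, Kb1, Ka1.
In check but a legal move exists → not checkmate.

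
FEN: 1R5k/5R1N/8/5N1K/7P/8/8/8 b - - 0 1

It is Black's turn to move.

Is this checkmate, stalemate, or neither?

checkmate

Black to move; black king on h8.
In check: yes, from the white rook on b8.
King squares — g7: attacked by Nf5; h7: attacked by Rf7; g8: attacked by Rb8.
Legal moves for Black: none.
In check with no legal moves → checkmate.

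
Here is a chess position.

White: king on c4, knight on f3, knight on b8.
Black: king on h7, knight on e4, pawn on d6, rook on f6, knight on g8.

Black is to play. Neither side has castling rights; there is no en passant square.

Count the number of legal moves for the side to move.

Black to move; king on h7.
In check: no.
Legal moves: Ne7, Nh6, Kh8, Kg7, Kh6, Kg6, Rf8, Rf7, Rh6, Rg6, Re6, Rf5, Rf4, Rxf3, Ng5, Nc5, Ng3, Nc3, Nf2, Nd2+, d5+.
Count: 21.

21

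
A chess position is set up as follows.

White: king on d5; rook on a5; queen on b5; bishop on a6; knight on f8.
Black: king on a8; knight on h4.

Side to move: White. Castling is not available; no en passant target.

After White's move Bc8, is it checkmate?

After Bc8: black king on a8; in check: yes, from the white rook on a5.
King squares — a7: attacked by Ra5; b7: attacked by Qb5; b8: attacked by Qb5.
Black has no legal moves → checkmate.

yes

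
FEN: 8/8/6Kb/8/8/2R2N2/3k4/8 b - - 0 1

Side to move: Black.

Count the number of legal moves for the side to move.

Black to move; king on d2.
In check: yes, from the white knight on f3.
Legal moves: Kxc3, Ke2, Kd1.
Count: 3.

3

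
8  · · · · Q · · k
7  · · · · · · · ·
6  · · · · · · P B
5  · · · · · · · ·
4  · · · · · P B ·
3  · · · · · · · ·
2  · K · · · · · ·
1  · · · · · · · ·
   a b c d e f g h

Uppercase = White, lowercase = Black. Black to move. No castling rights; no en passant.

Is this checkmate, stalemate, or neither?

Black to move; black king on h8.
In check: yes, from the white queen on e8.
King squares — g7: attacked by Bh6; h7: attacked by Pg6; g8: attacked by Qe8.
Legal moves for Black: none.
In check with no legal moves → checkmate.

checkmate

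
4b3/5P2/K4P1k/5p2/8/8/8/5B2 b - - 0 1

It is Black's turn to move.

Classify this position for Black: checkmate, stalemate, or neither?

Black to move; black king on h6.
In check: no.
Legal moves for Black: Bxf7, Bd7, Bc6, Bb5+, Ba4, Kh7, Kg6, Kh5, Kg5, f4.
Black has 10 legal moves and is not in check → neither.

neither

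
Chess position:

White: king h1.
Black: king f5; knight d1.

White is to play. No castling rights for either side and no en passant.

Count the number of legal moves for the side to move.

White to move; king on h1.
In check: no.
Legal moves: Kh2, Kg2, Kg1.
Count: 3.

3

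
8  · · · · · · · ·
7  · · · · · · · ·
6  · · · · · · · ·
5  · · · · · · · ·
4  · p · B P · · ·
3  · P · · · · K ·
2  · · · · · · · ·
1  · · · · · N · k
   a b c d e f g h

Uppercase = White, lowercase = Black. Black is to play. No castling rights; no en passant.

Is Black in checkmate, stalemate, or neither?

stalemate

Black to move; black king on h1.
In check: no.
King squares — g1: attacked by Bd4; g2: attacked by Kg3; h2: attacked by Nf1.
Legal moves for Black: none.
Not in check and no legal moves → stalemate.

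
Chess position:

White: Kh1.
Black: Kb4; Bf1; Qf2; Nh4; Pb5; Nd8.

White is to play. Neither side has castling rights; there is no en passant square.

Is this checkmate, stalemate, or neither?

stalemate

White to move; white king on h1.
In check: no.
King squares — g1: attacked by Qf2; g2: attacked by Bf1; h2: attacked by Qf2.
Legal moves for White: none.
Not in check and no legal moves → stalemate.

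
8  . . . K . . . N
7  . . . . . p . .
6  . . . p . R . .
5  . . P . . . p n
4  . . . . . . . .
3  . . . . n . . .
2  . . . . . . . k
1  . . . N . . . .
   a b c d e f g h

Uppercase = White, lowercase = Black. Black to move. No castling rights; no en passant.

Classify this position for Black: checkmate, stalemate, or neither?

Black to move; black king on h2.
In check: no.
Legal moves for Black include: Ng7, Nxf6, Nf4, Ng3, Nf5, Nd5, Ng4, Nc4, Ng2, Nc2, Nf1, Nxd1, Kh3, Kg3, Kg2, Kh1, Kg1, dxc5, ... (list truncated; more exist).
Black has legal moves and is not in check → neither.

neither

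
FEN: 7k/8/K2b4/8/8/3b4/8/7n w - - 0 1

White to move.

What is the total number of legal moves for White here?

4

White to move; king on a6.
In check: yes, from the black bishop on d3.
Legal moves: Kb7, Ka7, Kb6, Ka5.
Count: 4.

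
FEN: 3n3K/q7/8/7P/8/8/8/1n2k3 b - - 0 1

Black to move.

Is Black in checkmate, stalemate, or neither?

neither

Black to move; black king on e1.
In check: no.
Legal moves for Black include: Nf7+, Nb7, Ne6, Nc6, Qb8, Qa8, Qh7+, Qg7+, Qf7, Qe7, Qd7, Qc7, Qb7, Qb6, Qa6, Qc5, Qa5, Qd4+, ... (list truncated; more exist).
Black has legal moves and is not in check → neither.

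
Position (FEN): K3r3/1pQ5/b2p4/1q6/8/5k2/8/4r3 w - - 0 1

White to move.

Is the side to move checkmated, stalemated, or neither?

White to move; white king on a8.
In check: yes, from the black rook on e8.
Legal moves for White: Ka7, Qd8, Qc8, Qb8.
White is in check but has 4 legal moves → neither.

neither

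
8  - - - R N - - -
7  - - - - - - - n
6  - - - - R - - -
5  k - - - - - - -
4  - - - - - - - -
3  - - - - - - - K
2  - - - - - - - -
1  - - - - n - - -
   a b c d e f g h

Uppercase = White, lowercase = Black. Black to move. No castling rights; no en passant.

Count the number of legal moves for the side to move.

10

Black to move; king on a5.
In check: no.
Legal moves: Nf8, Nf6, Ng5+, Kb5, Kb4, Ka4, Nf3, Nd3, Ng2, Nc2.
Count: 10.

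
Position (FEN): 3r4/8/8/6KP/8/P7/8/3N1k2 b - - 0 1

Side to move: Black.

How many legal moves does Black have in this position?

18

Black to move; king on f1.
In check: no.
Legal moves: Rh8, Rg8+, Rf8, Re8, Rc8, Rb8, Ra8, Rd7, Rd6, Rd5+, Rd4, Rd3, Rd2, Rxd1, Kg2, Ke2, Kg1, Ke1.
Count: 18.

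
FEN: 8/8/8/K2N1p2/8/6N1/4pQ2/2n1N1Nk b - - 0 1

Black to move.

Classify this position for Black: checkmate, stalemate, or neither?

checkmate

Black to move; black king on h1.
In check: yes, from the white knight on g3.
King squares — g1: attacked by Qf2; g2: attacked by Ne1; h2: attacked by Qf2.
Legal moves for Black: none.
In check with no legal moves → checkmate.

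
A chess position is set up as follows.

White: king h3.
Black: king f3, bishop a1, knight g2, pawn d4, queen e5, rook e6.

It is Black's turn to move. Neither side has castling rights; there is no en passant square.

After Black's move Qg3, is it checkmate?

After Qg3: white king on h3; in check: yes, from the black queen on g3.
King squares — g2: attacked by Kf3; h2: attacked by Qg3; g3: attacked by Kf3; g4: attacked by Kf3; h4: attacked by Ng2.
White has no legal moves → checkmate.

yes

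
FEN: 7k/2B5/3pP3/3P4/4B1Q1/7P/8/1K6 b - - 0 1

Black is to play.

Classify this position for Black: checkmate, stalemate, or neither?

Black to move; black king on h8.
In check: no.
King squares — g7: attacked by Qg4; h7: attacked by Be4; g8: attacked by Qg4.
Legal moves for Black: none.
Not in check and no legal moves → stalemate.

stalemate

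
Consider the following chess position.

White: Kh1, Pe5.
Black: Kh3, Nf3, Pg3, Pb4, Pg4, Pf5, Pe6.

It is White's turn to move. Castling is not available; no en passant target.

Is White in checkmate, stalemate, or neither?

stalemate

White to move; white king on h1.
In check: no.
King squares — g1: attacked by Nf3; g2: attacked by Kh3; h2: attacked by Nf3.
Legal moves for White: none.
Not in check and no legal moves → stalemate.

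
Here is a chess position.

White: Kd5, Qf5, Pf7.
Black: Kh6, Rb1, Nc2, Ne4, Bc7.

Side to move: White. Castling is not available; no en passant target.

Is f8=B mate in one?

After f8=B: black king on h6; in check: yes, from the white bishop on f8.
King squares — g5: attacked by Qf5; h5: attacked by Qf5; g6: attacked by Qf5; g7: attacked by Bf8; h7: attacked by Qf5.
Black has no legal moves → checkmate.

yes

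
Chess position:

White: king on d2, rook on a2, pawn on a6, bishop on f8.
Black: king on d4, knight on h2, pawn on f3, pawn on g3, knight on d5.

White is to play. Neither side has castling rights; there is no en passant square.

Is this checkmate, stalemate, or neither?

White to move; white king on d2.
In check: no.
Legal moves for White: Bg7+, Be7, Bh6, Bd6, Bc5+, Bb4, Ba3, Kc2, Ke1, Kd1, Kc1, Ra5, Ra4+, Ra3, Rc2, Rb2, Ra1, a7.
White has 18 legal moves and is not in check → neither.

neither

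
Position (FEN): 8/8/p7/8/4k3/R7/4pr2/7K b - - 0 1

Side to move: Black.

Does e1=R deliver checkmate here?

After e1=R: white king on h1; in check: yes, from the black rook on e1.
King squares — g1: attacked by Re1; g2: attacked by Rf2; h2: attacked by Rf2.
White has no legal moves → checkmate.

yes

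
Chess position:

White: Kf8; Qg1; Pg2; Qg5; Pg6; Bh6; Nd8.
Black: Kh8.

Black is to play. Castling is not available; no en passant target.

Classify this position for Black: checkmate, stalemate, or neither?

Black to move; black king on h8.
In check: no.
King squares — g7: attacked by Bh6; h7: attacked by Pg6; g8: attacked by Kf8.
Legal moves for Black: none.
Not in check and no legal moves → stalemate.

stalemate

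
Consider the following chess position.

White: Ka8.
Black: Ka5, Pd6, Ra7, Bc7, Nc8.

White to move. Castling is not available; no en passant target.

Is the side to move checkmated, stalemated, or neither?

White to move; white king on a8.
In check: yes, from the black rook on a7.
King squares — a7: attacked by Nc8; b7: attacked by Ra7; b8: attacked by Bc7.
Legal moves for White: none.
In check with no legal moves → checkmate.

checkmate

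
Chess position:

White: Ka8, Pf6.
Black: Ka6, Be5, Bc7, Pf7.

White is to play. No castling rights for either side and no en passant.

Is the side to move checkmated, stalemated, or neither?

White to move; white king on a8.
In check: no.
King squares — a7: attacked by Ka6; b7: attacked by Ka6; b8: attacked by Bc7.
Legal moves for White: none.
Not in check and no legal moves → stalemate.

stalemate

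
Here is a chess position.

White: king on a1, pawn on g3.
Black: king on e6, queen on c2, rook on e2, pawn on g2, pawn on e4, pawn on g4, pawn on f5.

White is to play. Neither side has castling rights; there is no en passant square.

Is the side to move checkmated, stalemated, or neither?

stalemate

White to move; white king on a1.
In check: no.
King squares — b1: attacked by Qc2; a2: attacked by Qc2; b2: attacked by Qc2.
Legal moves for White: none.
Not in check and no legal moves → stalemate.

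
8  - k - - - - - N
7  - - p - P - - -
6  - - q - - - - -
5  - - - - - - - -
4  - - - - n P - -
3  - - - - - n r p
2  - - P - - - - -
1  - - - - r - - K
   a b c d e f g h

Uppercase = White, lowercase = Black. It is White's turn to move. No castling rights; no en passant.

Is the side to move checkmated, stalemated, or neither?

White to move; white king on h1.
In check: yes, from the black rook on e1.
King squares — g1: attacked by Re1; g2: attacked by Rg3; h2: attacked by Nf3.
Legal moves for White: none.
In check with no legal moves → checkmate.

checkmate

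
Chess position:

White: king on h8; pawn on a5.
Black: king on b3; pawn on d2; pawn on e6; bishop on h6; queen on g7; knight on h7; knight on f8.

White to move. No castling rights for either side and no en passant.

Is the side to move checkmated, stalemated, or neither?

White to move; white king on h8.
In check: yes, from the black queen on g7.
King squares — g7: attacked by Bh6; h7: attacked by Qg7; g8: attacked by Qg7.
Legal moves for White: none.
In check with no legal moves → checkmate.

checkmate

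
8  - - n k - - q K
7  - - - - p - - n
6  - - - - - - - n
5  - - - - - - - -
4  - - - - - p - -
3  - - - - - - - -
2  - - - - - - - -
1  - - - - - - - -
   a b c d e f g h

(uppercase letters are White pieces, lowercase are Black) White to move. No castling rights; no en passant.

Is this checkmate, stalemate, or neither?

checkmate

White to move; white king on h8.
In check: yes, from the black queen on g8.
King squares — g7: attacked by Qg8; h7: attacked by Qg8; g8: attacked by Nh6.
Legal moves for White: none.
In check with no legal moves → checkmate.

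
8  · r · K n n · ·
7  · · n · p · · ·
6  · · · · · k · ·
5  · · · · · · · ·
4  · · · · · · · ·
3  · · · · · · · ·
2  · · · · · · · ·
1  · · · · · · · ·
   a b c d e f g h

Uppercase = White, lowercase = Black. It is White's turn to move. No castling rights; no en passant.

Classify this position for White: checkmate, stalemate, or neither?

White to move; white king on d8.
In check: yes, from the black rook on b8.
King squares — c7: attacked by Ne8; d7: attacked by Nf8; e7: attacked by Kf6; c8: attacked by Rb8; e8: attacked by Nc7.
Legal moves for White: none.
In check with no legal moves → checkmate.

checkmate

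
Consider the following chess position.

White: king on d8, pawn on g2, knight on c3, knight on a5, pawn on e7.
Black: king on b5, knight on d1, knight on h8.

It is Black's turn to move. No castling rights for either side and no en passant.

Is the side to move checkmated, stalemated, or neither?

Black to move; black king on b5.
In check: yes, from the white knight on c3.
Legal moves for Black: Kb6, Ka6, Kc5, Kxa5, Kb4, Nxc3.
Black is in check but has 6 legal moves → neither.

neither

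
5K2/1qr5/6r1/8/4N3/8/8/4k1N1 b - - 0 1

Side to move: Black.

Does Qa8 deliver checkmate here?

yes

After Qa8: white king on f8; in check: yes, from the black queen on a8.
King squares — e7: attacked by Rc7; f7: attacked by Rc7; g7: attacked by Rg6; e8: attacked by Qa8; g8: attacked by Rg6.
White has no legal moves → checkmate.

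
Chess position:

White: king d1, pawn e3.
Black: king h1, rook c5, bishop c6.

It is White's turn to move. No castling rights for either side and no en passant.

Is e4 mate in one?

After e4: black king on h1; in check: no.
Black is not in check, so this cannot be checkmate.

no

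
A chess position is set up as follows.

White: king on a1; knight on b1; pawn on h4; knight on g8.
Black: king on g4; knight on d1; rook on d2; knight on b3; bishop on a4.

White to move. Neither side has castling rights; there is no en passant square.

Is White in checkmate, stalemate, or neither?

checkmate

White to move; white king on a1.
In check: yes, from the black knight on b3.
King squares — b1: own knight; a2: attacked by Rd2; b2: attacked by Nd1.
Legal moves for White: none.
In check with no legal moves → checkmate.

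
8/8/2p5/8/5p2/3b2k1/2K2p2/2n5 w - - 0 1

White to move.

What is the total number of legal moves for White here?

White to move; king on c2.
In check: yes, from the black bishop on d3.
Legal moves: Kc3, Kd2, Kb2, Kd1, Kxc1.
Count: 5.

5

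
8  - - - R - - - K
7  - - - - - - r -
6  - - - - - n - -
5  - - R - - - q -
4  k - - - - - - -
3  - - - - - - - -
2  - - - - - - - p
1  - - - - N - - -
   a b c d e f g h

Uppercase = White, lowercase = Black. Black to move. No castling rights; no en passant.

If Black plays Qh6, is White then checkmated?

yes

After Qh6: white king on h8; in check: yes, from the black queen on h6.
King squares — g7: attacked by Qh6; h7: attacked by Nf6; g8: attacked by Nf6.
White has no legal moves → checkmate.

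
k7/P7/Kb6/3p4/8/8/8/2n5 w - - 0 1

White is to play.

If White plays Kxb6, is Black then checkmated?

After Kxb6: black king on a8; in check: no.
Black is not in check, so this cannot be checkmate.

no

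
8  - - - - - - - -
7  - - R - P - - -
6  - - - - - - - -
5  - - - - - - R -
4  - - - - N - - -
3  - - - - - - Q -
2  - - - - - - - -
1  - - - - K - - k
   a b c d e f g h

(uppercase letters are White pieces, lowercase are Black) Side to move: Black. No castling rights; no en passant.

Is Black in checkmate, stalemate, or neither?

Black to move; black king on h1.
In check: no.
King squares — g1: attacked by Qg3; g2: attacked by Qg3; h2: attacked by Qg3.
Legal moves for Black: none.
Not in check and no legal moves → stalemate.

stalemate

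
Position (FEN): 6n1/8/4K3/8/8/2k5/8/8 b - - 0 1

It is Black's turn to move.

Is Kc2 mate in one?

no

After Kc2: white king on e6; in check: no.
White is not in check, so this cannot be checkmate.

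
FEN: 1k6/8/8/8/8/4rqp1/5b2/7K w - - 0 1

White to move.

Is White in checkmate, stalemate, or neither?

checkmate

White to move; white king on h1.
In check: yes, from the black queen on f3.
King squares — g1: attacked by Bf2; g2: attacked by Qf3; h2: attacked by Pg3.
Legal moves for White: none.
In check with no legal moves → checkmate.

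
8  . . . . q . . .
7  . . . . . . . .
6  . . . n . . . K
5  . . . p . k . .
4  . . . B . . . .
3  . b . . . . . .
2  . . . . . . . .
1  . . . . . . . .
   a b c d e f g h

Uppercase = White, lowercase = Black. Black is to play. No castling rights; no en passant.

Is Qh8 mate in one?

no

After Qh8: white king on h6; in check: yes, from the black queen on h8.
White has 1 legal reply: Bxh8.
In check but a legal move exists → not checkmate.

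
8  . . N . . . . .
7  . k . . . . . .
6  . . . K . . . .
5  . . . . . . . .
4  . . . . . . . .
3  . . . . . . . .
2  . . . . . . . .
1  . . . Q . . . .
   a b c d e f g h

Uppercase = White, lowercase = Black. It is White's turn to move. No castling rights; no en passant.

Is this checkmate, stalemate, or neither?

neither

White to move; white king on d6.
In check: no.
Legal moves for White include: Ne7, Na7, Nb6, Ke7, Kd7, Ke6, Ke5, Kd5, Kc5, Qh5, Qd5+, Qg4, Qd4, Qa4, Qf3+, Qd3, Qb3+, Qe2, ... (list truncated; more exist).
White has legal moves and is not in check → neither.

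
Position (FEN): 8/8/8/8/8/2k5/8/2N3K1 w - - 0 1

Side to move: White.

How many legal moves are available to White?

White to move; king on g1.
In check: no.
Legal moves: Kh2, Kg2, Kf2, Kh1, Kf1, Nd3, Nb3, Ne2+, Na2+.
Count: 9.

9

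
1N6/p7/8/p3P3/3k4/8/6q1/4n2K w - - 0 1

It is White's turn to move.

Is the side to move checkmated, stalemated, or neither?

checkmate

White to move; white king on h1.
In check: yes, from the black queen on g2.
King squares — g1: attacked by Qg2; g2: attacked by Ne1; h2: attacked by Qg2.
Legal moves for White: none.
In check with no legal moves → checkmate.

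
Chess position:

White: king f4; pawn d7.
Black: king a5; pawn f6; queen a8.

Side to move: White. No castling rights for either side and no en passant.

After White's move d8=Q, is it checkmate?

no

After d8=Q: black king on a5; in check: yes, from the white queen on d8.
Black has 5 legal replies: Ka6, Kb5, Kb4, Ka4, Qxd8.
In check but a legal move exists → not checkmate.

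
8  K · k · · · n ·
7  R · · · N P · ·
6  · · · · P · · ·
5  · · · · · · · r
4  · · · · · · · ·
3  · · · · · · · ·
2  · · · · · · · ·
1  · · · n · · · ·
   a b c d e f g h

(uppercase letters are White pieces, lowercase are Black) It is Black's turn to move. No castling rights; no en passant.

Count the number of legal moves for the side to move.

Black to move; king on c8.
In check: yes, from the white knight on e7.
Legal moves: Kd8, Nxe7.
Count: 2.

2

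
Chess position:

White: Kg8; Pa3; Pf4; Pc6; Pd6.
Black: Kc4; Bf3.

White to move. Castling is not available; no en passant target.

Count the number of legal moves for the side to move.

9

White to move; king on g8.
In check: no.
Legal moves: Kh8, Kf8, Kh7, Kg7, Kf7, d7, c7, f5, a4.
Count: 9.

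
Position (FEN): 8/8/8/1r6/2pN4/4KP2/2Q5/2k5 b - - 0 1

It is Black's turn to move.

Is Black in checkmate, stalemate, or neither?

Black to move; black king on c1.
In check: yes, from the white queen on c2.
King squares — b1: attacked by Qc2; d1: attacked by Qc2; b2: attacked by Qc2; c2: attacked by Nd4; d2: attacked by Qc2.
Legal moves for Black: none.
In check with no legal moves → checkmate.

checkmate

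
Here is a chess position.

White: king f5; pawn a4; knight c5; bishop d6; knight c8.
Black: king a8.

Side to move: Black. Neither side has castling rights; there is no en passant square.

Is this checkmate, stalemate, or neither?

Black to move; black king on a8.
In check: no.
King squares — a7: attacked by Nc8; b7: attacked by Nc5; b8: attacked by Bd6.
Legal moves for Black: none.
Not in check and no legal moves → stalemate.

stalemate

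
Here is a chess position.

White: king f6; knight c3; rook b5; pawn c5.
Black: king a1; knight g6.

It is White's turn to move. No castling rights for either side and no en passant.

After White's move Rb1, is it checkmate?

After Rb1: black king on a1; in check: yes, from the white rook on b1.
King squares — b1: attacked by Nc3; a2: attacked by Nc3; b2: attacked by Rb1.
Black has no legal moves → checkmate.

yes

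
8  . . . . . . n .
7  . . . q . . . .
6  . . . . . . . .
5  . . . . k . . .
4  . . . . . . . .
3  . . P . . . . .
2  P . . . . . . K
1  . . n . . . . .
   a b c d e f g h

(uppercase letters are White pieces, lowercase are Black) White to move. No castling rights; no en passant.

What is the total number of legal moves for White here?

7

White to move; king on h2.
In check: no.
Legal moves: Kg3, Kg2, Kh1, Kg1, c4, a3, a4.
Count: 7.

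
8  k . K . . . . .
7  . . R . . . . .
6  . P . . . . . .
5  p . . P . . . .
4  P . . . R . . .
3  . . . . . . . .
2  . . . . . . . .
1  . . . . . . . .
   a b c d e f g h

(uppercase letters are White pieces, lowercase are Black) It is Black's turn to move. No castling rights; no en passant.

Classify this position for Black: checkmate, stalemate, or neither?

stalemate

Black to move; black king on a8.
In check: no.
King squares — a7: attacked by Pb6; b7: attacked by Rc7; b8: attacked by Kc8.
Legal moves for Black: none.
Not in check and no legal moves → stalemate.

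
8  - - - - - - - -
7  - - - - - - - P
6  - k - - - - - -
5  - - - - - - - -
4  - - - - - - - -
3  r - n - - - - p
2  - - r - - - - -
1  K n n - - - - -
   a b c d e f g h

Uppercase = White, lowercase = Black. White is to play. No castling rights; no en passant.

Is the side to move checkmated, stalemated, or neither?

checkmate

White to move; white king on a1.
In check: yes, from the black rook on a3.
King squares — b1: attacked by Nc3; a2: attacked by Nc1; b2: attacked by Rc2.
Legal moves for White: none.
In check with no legal moves → checkmate.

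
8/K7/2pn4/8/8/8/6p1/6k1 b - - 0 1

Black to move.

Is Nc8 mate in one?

no

After Nc8: white king on a7; in check: yes, from the black knight on c8.
White has 4 legal replies: Kb8, Ka8, Kb7, Ka6.
In check but a legal move exists → not checkmate.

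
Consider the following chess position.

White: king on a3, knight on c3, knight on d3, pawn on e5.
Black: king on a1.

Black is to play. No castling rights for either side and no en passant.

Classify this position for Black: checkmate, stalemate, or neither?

Black to move; black king on a1.
In check: no.
King squares — b1: attacked by Nc3; a2: attacked by Ka3; b2: attacked by Ka3.
Legal moves for Black: none.
Not in check and no legal moves → stalemate.

stalemate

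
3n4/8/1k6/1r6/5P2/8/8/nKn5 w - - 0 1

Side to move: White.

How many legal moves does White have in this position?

White to move; king on b1.
In check: yes, from the black rook on b5.
Legal moves: Kxc1, Kxa1.
Count: 2.

2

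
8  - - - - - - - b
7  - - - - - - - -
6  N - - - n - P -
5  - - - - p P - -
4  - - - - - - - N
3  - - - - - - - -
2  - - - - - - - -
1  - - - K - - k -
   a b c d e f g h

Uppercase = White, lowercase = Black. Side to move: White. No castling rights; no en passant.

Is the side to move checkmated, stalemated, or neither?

neither

White to move; white king on d1.
In check: no.
Legal moves for White: Nb8, Nc7, Nc5, Nb4, Nf3+, Ng2, Ke2, Kd2, Kc2, Ke1, Kc1, fxe6, g7, f6.
White has 14 legal moves and is not in check → neither.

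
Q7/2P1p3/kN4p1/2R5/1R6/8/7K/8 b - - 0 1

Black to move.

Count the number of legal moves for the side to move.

0

Black to move; king on a6.
In check: yes, from the white queen on a8.
Legal moves: none.
Count: 0.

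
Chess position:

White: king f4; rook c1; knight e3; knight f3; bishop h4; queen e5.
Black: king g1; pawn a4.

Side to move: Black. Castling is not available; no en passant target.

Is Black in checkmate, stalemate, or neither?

Black to move; black king on g1.
In check: yes, from the white rook on c1 and the white knight on f3.
King squares — f1: attacked by Rc1; h1: attacked by Rc1; f2: attacked by Bh4; g2: attacked by Ne3; h2: attacked by Nf3.
Legal moves for Black: none.
In check with no legal moves → checkmate.

checkmate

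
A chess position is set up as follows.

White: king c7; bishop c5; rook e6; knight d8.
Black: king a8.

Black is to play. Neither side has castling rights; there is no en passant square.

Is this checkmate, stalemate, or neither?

stalemate

Black to move; black king on a8.
In check: no.
King squares — a7: attacked by Bc5; b7: attacked by Kc7; b8: attacked by Kc7.
Legal moves for Black: none.
Not in check and no legal moves → stalemate.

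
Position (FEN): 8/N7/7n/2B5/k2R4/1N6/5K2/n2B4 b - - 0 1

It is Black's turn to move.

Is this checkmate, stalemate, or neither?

checkmate

Black to move; black king on a4.
In check: yes, from the white rook on d4.
King squares — a3: attacked by Bc5; b3: attacked by Bd1; b4: attacked by Rd4; a5: attacked by Nb3; b5: attacked by Na7.
Legal moves for Black: none.
In check with no legal moves → checkmate.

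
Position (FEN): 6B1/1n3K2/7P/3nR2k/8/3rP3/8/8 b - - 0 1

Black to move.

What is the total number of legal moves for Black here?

3

Black to move; king on h5.
In check: yes, from the white rook on e5.
Legal moves: Kxh6, Kh4, Kg4.
Count: 3.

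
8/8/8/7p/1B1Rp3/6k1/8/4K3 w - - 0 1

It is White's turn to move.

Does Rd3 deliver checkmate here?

After Rd3: black king on g3; in check: yes, from the white rook on d3.
Black has 7 legal replies: Kh4, Kg4, Kf4, Kh2, Kg2, exd3, e3.
In check but a legal move exists → not checkmate.

no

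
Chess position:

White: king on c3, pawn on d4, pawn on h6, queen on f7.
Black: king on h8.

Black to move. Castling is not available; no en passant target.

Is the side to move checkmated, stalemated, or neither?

Black to move; black king on h8.
In check: no.
King squares — g7: attacked by Ph6; h7: attacked by Qf7; g8: attacked by Qf7.
Legal moves for Black: none.
Not in check and no legal moves → stalemate.

stalemate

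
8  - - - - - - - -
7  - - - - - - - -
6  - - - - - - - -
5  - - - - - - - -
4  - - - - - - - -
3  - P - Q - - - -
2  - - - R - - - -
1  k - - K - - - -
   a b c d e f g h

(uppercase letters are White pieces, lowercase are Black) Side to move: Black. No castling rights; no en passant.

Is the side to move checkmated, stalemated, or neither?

Black to move; black king on a1.
In check: no.
King squares — b1: attacked by Qd3; a2: attacked by Rd2; b2: attacked by Rd2.
Legal moves for Black: none.
Not in check and no legal moves → stalemate.

stalemate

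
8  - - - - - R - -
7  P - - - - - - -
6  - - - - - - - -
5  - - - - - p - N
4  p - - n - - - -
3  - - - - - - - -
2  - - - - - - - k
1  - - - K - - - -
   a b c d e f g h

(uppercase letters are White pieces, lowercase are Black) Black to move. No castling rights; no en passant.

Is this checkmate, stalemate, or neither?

neither

Black to move; black king on h2.
In check: no.
Legal moves for Black: Ne6, Nc6, Nb5, Nf3, Nb3, Ne2, Nc2, Kh3, Kg2, Kh1, Kg1, f4, a3.
Black has 13 legal moves and is not in check → neither.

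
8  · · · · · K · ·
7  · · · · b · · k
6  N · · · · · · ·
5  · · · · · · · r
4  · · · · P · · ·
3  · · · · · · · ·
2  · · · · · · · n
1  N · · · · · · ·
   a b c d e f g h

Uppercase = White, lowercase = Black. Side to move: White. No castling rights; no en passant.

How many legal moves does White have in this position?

White to move; king on f8.
In check: yes, from the black bishop on e7.
Legal moves: Ke8, Kf7, Kxe7.
Count: 3.

3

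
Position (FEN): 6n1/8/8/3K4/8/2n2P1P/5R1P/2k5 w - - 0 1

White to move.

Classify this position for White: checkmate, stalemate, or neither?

neither

White to move; white king on d5.
In check: yes, from the black knight on c3.
King squares — c4: available; d4: available; e4: attacked by Nc3; c5: available; e5: available; c6: available; d6: available; e6: available.
Legal moves for White: Ke6, Kd6, Kc6, Ke5, Kc5, Kd4, Kc4.
White is in check but has 7 legal moves → neither.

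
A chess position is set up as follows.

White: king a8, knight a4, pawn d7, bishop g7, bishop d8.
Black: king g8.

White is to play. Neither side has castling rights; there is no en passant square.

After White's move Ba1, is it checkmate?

After Ba1: black king on g8; in check: no.
Black is not in check, so this cannot be checkmate.

no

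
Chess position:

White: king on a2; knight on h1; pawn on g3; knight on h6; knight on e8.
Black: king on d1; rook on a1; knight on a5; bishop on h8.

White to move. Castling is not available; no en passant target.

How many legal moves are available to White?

0

White to move; king on a2.
In check: yes, from the black rook on a1.
Legal moves: none.
Count: 0.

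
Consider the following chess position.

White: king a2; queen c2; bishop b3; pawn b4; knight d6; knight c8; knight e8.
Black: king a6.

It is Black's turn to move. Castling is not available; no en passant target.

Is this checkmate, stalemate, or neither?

stalemate

Black to move; black king on a6.
In check: no.
King squares — a5: attacked by Pb4; b5: attacked by Nd6; b6: attacked by Nc8; a7: attacked by Nc8; b7: attacked by Nd6.
Legal moves for Black: none.
Not in check and no legal moves → stalemate.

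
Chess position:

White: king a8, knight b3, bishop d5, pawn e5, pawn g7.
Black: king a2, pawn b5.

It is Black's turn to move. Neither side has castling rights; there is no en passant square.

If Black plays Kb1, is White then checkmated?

After Kb1: white king on a8; in check: no.
White is not in check, so this cannot be checkmate.

no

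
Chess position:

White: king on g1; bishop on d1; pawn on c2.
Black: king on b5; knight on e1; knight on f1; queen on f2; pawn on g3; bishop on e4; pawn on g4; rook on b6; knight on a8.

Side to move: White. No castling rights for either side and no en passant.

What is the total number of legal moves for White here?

0

White to move; king on g1.
In check: yes, from the black queen on f2.
Legal moves: none.
Count: 0.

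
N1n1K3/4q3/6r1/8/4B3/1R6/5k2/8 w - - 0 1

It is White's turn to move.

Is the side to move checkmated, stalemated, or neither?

White to move; white king on e8.
In check: yes, from the black queen on e7.
King squares — d7: attacked by Qe7; e7: attacked by Nc8; f7: attacked by Qe7; d8: attacked by Qe7; f8: attacked by Qe7.
Legal moves for White: none.
In check with no legal moves → checkmate.

checkmate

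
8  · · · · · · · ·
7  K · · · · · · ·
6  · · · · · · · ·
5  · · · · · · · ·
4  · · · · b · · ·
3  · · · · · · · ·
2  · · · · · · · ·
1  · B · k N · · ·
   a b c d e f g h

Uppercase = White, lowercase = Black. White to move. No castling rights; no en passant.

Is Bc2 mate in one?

no

After Bc2: black king on d1; in check: yes, from the white bishop on c2.
Black has 5 legal replies: Ke2, Kd2, Kxe1, Kc1, Bxc2.
In check but a legal move exists → not checkmate.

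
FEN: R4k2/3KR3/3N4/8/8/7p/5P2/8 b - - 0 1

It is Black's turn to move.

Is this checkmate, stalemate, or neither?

checkmate

Black to move; black king on f8.
In check: yes, from the white rook on a8.
King squares — e7: attacked by Kd7; f7: attacked by Nd6; g7: attacked by Re7; e8: attacked by Nd6; g8: attacked by Ra8.
Legal moves for Black: none.
In check with no legal moves → checkmate.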